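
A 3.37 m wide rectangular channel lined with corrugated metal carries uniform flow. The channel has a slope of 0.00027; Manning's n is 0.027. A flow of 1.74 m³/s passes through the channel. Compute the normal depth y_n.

Manning's equation rearranged: A R^(2/3) = nQ / (1·√S) = 0.027 × 1.74 / (√0.00027) = 2.859.
Trying y = 1.36 m: A R^(2/3) = 3.792 — over.
Trying y = 1.11 m: A R^(2/3) = 2.862 — matches.

y_n = 1.11 m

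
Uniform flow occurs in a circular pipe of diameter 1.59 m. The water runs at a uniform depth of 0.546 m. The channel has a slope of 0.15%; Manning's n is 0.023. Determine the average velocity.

For a circular section of diameter D = 1.59 m at depth y = 0.546 m, the central angle is θ = 2 arccos(1 − 2y/D) = 2.504 rad. Then A = (D²/8)(θ − sin θ) = 0.6034 m² and P = Dθ/2 = 1.991 m.
Hydraulic radius R = A/P = 0.6034/1.991 = 0.3031 m.
From Manning's equation, V = (1/n) R^(2/3) S^(1/2) = (1/0.023) × 0.3031^(2/3) × 0.0015^(1/2) = 0.76 m/s.

V = 0.76 m/s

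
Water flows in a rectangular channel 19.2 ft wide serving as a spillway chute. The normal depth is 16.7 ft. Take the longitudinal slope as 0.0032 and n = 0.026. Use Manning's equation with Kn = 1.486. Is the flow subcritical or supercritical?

Flow area A = b·y = 19.2 × 16.7 = 320.6 ft². Wetted perimeter P = b + 2y = 19.2 + 2×16.7 = 52.6 ft.
Hydraulic radius R = A/P = 320.6/52.6 = 6.096 ft.
V = (1.486/n) R^(2/3) √S = (1.486/0.026) × 6.096^(2/3) × √0.0032 = 10.79 ft/s. Hydraulic depth D_h = A/T = 320.6/19.2 = 16.7 ft.
Froude number Fr = V/√(g·D_h) = 10.79/√(32.2×16.7) = 0.465, which is less than 1, so the flow is subcritical.

subcritical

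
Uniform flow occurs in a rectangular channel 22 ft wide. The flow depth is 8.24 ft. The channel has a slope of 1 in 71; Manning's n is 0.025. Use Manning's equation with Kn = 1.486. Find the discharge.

Flow area A = b·y = 22 × 8.24 = 181.3 ft². Wetted perimeter P = b + 2y = 22 + 2×8.24 = 38.48 ft.
Hydraulic radius R = A/P = 181.3/38.48 = 4.711 ft.
Manning's equation: Q = (1.486/n) A R^(2/3) S^(1/2) = (1.486/0.025) × 181.3 × 4.711^(2/3) × 0.01408^(1/2) = 3590 ft³/s.

Q = 3590 ft³/s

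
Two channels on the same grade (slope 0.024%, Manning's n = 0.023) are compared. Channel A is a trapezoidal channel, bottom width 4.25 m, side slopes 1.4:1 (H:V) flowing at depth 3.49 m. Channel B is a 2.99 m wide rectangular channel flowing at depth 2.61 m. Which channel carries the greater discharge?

channel A

Channel A: With bottom width b = 4.25 m and side slope z = 1.4: A = (b + zy)y = (4.25 + 1.4×3.49)×3.49 = 31.88 m²; P = b + 2y√(1+z²) = 4.25 + 2×3.49×1.72 = 16.26 m. Hydraulic radius R = A/P = 31.88/16.26 = 1.961 m. Q_A = (1/0.023)·31.88·1.961^(2/3)·√0.00024 = 33.65 m³/s.
Channel B: Flow area A = b·y = 2.99 × 2.61 = 7.804 m². Wetted perimeter P = b + 2y = 2.99 + 2×2.61 = 8.21 m. Hydraulic radius R = A/P = 7.804/8.21 = 0.9505 m. Q_B = (1/0.023)·7.804·0.9505^(2/3)·√0.00024 = 5.082 m³/s.
Q_A = 33.65 m³/s vs Q_B = 5.082 m³/s, so channel A carries more.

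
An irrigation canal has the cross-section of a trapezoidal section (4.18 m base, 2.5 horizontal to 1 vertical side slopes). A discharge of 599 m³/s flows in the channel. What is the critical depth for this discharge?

y_c = 5.74 m

At critical depth, Q² T / (g A³) = 1, i.e. A³/T = Q²/g = 599²/9.81 = 36580.
Trying y = 7.11 m: A³/T = 95740 — too large.
Trying y = 5.74 m: A³/T = 36600 — matches.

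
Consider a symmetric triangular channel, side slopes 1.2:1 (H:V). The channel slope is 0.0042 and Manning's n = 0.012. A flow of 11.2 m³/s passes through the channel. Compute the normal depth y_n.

Manning's equation rearranged: A R^(2/3) = nQ / (1·√S) = 0.012 × 11.2 / (√0.0042) = 2.074.
At y = 1.96 m: A R^(2/3) = 3.815 — too large.
At y = 1.56 m: A R^(2/3) = 2.076 — ≈ 2.074.

y_n = 1.56 m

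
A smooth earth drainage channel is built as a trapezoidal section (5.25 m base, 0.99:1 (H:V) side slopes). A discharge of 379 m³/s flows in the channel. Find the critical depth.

At critical depth, Q² T / (g A³) = 1, i.e. A³/T = Q²/g = 379²/9.81 = 14640.
Trying y = 6.83 m: A³/T = 29410 — high.
Trying y = 4.34 m: A³/T = 5138 — low.
Trying y = 5.72 m: A³/T = 14670 — matches.

y_c = 5.72 m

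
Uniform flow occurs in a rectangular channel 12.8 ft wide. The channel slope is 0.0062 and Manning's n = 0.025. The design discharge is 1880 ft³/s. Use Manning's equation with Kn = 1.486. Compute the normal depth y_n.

Manning's equation rearranged: A R^(2/3) = nQ / (1.486·√S) = 0.025 × 1880 / (1.486 × √0.0062) = 401.7.
Try y = 10.5 ft: A R^(2/3) = 337.3 — short.
Try y = 14.2 ft: A R^(2/3) = 488.9 — over.
Try y = 12.1 ft: A R^(2/3) = 402.3 — ≈ 401.7.

y_n = 12.1 ft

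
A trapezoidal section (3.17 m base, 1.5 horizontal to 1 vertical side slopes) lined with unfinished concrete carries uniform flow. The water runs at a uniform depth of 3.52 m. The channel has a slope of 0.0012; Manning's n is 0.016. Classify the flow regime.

With bottom width b = 3.17 m and side slope z = 1.5: A = (b + zy)y = (3.17 + 1.5×3.52)×3.52 = 29.74 m²; P = b + 2y√(1+z²) = 3.17 + 2×3.52×1.803 = 15.86 m.
Hydraulic radius R = A/P = 29.74/15.86 = 1.875 m.
V = (1/n) R^(2/3) √S = (1/0.016) × 1.875^(2/3) × √0.0012 = 3.292 m/s. Hydraulic depth D_h = A/T = 29.74/13.73 = 2.166 m.
Froude number Fr = V/√(g·D_h) = 3.292/√(9.81×2.166) = 0.714, which is less than 1, so the flow is subcritical.

subcritical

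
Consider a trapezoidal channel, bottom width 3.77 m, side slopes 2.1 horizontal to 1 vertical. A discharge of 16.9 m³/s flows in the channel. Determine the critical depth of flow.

At critical depth, Q² T / (g A³) = 1, i.e. A³/T = Q²/g = 16.9²/9.81 = 29.11.
Try y = 0.859 m: A³/T = 14.88 — short.
Try y = 1.33 m: A³/T = 71.08 — over.
Try y = 1.04 m: A³/T = 29.17 — matches.

y_c = 1.04 m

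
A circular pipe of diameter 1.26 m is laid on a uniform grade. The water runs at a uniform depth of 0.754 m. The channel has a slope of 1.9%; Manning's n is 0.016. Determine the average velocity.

For a circular section of diameter D = 1.26 m at depth y = 0.754 m, the central angle is θ = 2 arccos(1 − 2y/D) = 3.538 rad. Then A = (D²/8)(θ − sin θ) = 0.7787 m² and P = Dθ/2 = 2.229 m.
Hydraulic radius R = A/P = 0.7787/2.229 = 0.3494 m.
From Manning's equation, V = (1/n) R^(2/3) S^(1/2) = (1/0.016) × 0.3494^(2/3) × 0.019^(1/2) = 4.27 m/s.

V = 4.27 m/s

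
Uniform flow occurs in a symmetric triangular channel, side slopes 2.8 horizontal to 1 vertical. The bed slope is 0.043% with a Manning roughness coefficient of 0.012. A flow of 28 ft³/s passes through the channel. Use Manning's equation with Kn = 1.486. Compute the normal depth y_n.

y_n = 2.01 ft

Manning's equation rearranged: A R^(2/3) = nQ / (1.486·√S) = 0.012 × 28 / (1.486 × √0.00043) = 10.9.
Trying y = 1.65 ft: A R^(2/3) = 6.442 — too small.
Trying y = 2.01 ft: A R^(2/3) = 10.9 — ≈ 10.9.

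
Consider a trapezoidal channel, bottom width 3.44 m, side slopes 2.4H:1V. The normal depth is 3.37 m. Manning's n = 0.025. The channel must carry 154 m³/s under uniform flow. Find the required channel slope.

With bottom width b = 3.44 m and side slope z = 2.4: A = (b + zy)y = (3.44 + 2.4×3.37)×3.37 = 38.85 m²; P = b + 2y√(1+z²) = 3.44 + 2×3.37×2.6 = 20.96 m.
Hydraulic radius R = A/P = 38.85/20.96 = 1.853 m.
From Manning's equation, S = [nQ / (1 A R^(2/3))]² = [0.025 × 154 / (1 × 38.85 × 1.853^(2/3))]² = 0.00431.

S = 0.00431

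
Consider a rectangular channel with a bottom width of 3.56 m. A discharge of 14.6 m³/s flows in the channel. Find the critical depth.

For a rectangular channel, critical depth y_c = (q²/g)^(1/3) where q = Q/b = 14.6/3.56 = 4.101 m²/s.
So y_c = (4.101²/9.81)^(1/3) = 1.2 m.

y_c = 1.2 m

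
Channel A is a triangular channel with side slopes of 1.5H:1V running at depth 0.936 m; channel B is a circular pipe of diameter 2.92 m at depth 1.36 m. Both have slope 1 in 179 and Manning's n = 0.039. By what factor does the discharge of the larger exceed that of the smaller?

3.43

Channel A: For a triangular section with side slope z = 1.5: A = zy² = 1.5×0.936² = 1.314 m²; P = 2y√(1+z²) = 2×0.936×1.803 = 3.375 m. Hydraulic radius R = A/P = 1.314/3.375 = 0.3894 m. Q_A = (1/0.039)·1.314·0.3894^(2/3)·√0.005587 = 1.343 m³/s.
Channel B: For a circular section of diameter D = 2.92 m at depth y = 1.36 m, the central angle is θ = 2 arccos(1 − 2y/D) = 3.004 rad. Then A = (D²/8)(θ − sin θ) = 3.057 m² and P = Dθ/2 = 4.387 m. Hydraulic radius R = A/P = 3.057/4.387 = 0.6968 m. Q_B = (1/0.039)·3.057·0.6968^(2/3)·√0.005587 = 4.604 m³/s.
The larger discharge is 4.604 m³/s and the smaller is 1.343 m³/s; the ratio is 3.43.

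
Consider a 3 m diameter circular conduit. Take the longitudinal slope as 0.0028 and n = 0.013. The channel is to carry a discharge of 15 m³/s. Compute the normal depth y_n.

Manning's equation rearranged: A R^(2/3) = nQ / (1·√S) = 0.013 × 15 / (√0.0028) = 3.685.
Try y = 2.11 m: A R^(2/3) = 4.916 — too large.
Try y = 1.53 m: A R^(2/3) = 3.017 — too small.
Try y = 1.73 m: A R^(2/3) = 3.686 — ≈ 3.685.

y_n = 1.73 m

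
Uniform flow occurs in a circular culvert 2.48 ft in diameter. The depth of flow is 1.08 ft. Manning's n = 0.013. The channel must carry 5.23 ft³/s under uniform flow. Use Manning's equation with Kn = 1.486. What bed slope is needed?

S = 0.0011

For a circular section of diameter D = 2.48 ft at depth y = 1.08 ft, the central angle is θ = 2 arccos(1 − 2y/D) = 2.883 rad. Then A = (D²/8)(θ − sin θ) = 2.02 ft² and P = Dθ/2 = 3.575 ft.
Hydraulic radius R = A/P = 2.02/3.575 = 0.565 ft.
From Manning's equation, S = [nQ / (1.486 A R^(2/3))]² = [0.013 × 5.23 / (1.486 × 2.02 × 0.565^(2/3))]² = 0.0011.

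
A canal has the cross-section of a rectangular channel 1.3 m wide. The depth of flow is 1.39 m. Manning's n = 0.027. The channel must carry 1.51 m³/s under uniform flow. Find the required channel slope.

Flow area A = b·y = 1.3 × 1.39 = 1.807 m². Wetted perimeter P = b + 2y = 1.3 + 2×1.39 = 4.08 m.
Hydraulic radius R = A/P = 1.807/4.08 = 0.4429 m.
From Manning's equation, S = [nQ / (1 A R^(2/3))]² = [0.027 × 1.51 / (1 × 1.807 × 0.4429^(2/3))]² = 0.00151.

S = 0.00151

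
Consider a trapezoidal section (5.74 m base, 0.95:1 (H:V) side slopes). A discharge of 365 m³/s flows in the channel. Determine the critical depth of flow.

At critical depth, Q² T / (g A³) = 1, i.e. A³/T = Q²/g = 365²/9.81 = 13580.
Trying y = 4.77 m: A³/T = 7945 — too small.
Trying y = 5.5 m: A³/T = 13550 — matches.

y_c = 5.5 m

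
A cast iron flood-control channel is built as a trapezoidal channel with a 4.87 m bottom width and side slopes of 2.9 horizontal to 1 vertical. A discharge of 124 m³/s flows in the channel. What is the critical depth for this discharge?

y_c = 2.55 m

At critical depth, Q² T / (g A³) = 1, i.e. A³/T = Q²/g = 124²/9.81 = 1567.
At y = 3.09 m: A³/T = 3425 — too large.
At y = 2.03 m: A³/T = 625.6 — too small.
At y = 2.55 m: A³/T = 1556 — ≈ 1567.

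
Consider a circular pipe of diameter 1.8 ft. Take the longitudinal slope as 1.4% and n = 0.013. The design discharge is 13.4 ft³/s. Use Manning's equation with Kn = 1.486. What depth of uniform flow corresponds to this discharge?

y_n = 1.07 ft

Manning's equation rearranged: A R^(2/3) = nQ / (1.486·√S) = 0.013 × 13.4 / (1.486 × √0.014) = 0.9908.
Trying y = 1.26 ft: A R^(2/3) = 1.251 — over.
Trying y = 0.774 ft: A R^(2/3) = 0.574 — short.
Trying y = 1.07 ft: A R^(2/3) = 0.9897 — ≈ 0.9908.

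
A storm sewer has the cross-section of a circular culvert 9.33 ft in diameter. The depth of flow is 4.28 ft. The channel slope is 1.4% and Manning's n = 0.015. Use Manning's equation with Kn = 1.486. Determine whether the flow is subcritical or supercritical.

supercritical

For a circular section of diameter D = 9.33 ft at depth y = 4.28 ft, the central angle is θ = 2 arccos(1 − 2y/D) = 2.976 rad. Then A = (D²/8)(θ − sin θ) = 30.6 ft² and P = Dθ/2 = 13.88 ft.
Hydraulic radius R = A/P = 30.6/13.88 = 2.204 ft.
V = (1.486/n) R^(2/3) √S = (1.486/0.015) × 2.204^(2/3) × √0.014 = 19.85 ft/s. Hydraulic depth D_h = A/T = 30.6/9.298 = 3.291 ft.
Froude number Fr = V/√(g·D_h) = 19.85/√(32.2×3.291) = 1.93, which is greater than 1, so the flow is supercritical.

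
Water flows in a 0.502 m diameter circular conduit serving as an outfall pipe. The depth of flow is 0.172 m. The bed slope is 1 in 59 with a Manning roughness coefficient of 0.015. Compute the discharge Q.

For a circular section of diameter D = 0.502 m at depth y = 0.172 m, the central angle is θ = 2 arccos(1 − 2y/D) = 2.501 rad. Then A = (D²/8)(θ − sin θ) = 0.05997 m² and P = Dθ/2 = 0.6278 m.
Hydraulic radius R = A/P = 0.05997/0.6278 = 0.09552 m.
Manning's equation: Q = (1/n) A R^(2/3) S^(1/2) = (1/0.015) × 0.05997 × 0.09552^(2/3) × 0.01695^(1/2) = 0.109 m³/s.

Q = 0.109 m³/s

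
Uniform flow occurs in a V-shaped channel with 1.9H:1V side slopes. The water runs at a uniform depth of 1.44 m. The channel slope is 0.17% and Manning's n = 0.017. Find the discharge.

For a triangular section with side slope z = 1.9: A = zy² = 1.9×1.44² = 3.94 m²; P = 2y√(1+z²) = 2×1.44×2.147 = 6.184 m.
Hydraulic radius R = A/P = 3.94/6.184 = 0.6371 m.
Manning's equation: Q = (1/n) A R^(2/3) S^(1/2) = (1/0.017) × 3.94 × 0.6371^(2/3) × 0.0017^(1/2) = 7.08 m³/s.

Q = 7.08 m³/s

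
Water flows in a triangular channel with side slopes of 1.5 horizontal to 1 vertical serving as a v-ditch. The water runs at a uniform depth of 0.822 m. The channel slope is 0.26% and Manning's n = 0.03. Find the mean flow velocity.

V = 0.831 m/s

For a triangular section with side slope z = 1.5: A = zy² = 1.5×0.822² = 1.014 m²; P = 2y√(1+z²) = 2×0.822×1.803 = 2.964 m.
Hydraulic radius R = A/P = 1.014/2.964 = 0.342 m.
From Manning's equation, V = (1/n) R^(2/3) S^(1/2) = (1/0.03) × 0.342^(2/3) × 0.0026^(1/2) = 0.831 m/s.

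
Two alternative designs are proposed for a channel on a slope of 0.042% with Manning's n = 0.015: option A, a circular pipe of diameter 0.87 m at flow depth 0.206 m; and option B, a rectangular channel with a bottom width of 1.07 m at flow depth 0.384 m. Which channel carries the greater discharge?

channel B

Channel A: For a circular section of diameter D = 0.87 m at depth y = 0.206 m, the central angle is θ = 2 arccos(1 − 2y/D) = 2.033 rad. Then A = (D²/8)(θ − sin θ) = 0.1076 m² and P = Dθ/2 = 0.8843 m. Hydraulic radius R = A/P = 0.1076/0.8843 = 0.1217 m. Q_A = (1/0.015)·0.1076·0.1217^(2/3)·√0.00042 = 0.03612 m³/s.
Channel B: Flow area A = b·y = 1.07 × 0.384 = 0.4109 m². Wetted perimeter P = b + 2y = 1.07 + 2×0.384 = 1.838 m. Hydraulic radius R = A/P = 0.4109/1.838 = 0.2235 m. Q_B = (1/0.015)·0.4109·0.2235^(2/3)·√0.00042 = 0.2068 m³/s.
Q_A = 0.03612 m³/s vs Q_B = 0.2068 m³/s, so channel B carries more.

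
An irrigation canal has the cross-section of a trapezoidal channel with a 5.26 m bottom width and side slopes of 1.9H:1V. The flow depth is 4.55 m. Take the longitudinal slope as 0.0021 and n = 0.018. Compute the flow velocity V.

With bottom width b = 5.26 m and side slope z = 1.9: A = (b + zy)y = (5.26 + 1.9×4.55)×4.55 = 63.27 m²; P = b + 2y√(1+z²) = 5.26 + 2×4.55×2.147 = 24.8 m.
Hydraulic radius R = A/P = 63.27/24.8 = 2.551 m.
From Manning's equation, V = (1/n) R^(2/3) S^(1/2) = (1/0.018) × 2.551^(2/3) × 0.0021^(1/2) = 4.75 m/s.

V = 4.75 m/s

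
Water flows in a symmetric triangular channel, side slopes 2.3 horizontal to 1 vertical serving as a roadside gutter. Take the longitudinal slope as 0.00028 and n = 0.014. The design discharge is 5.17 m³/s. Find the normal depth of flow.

Manning's equation rearranged: A R^(2/3) = nQ / (1·√S) = 0.014 × 5.17 / (√0.00028) = 4.326.
Try y = 1.08 m: A R^(2/3) = 1.679 — too small.
Try y = 1.9 m: A R^(2/3) = 7.574 — too large.
Try y = 1.54 m: A R^(2/3) = 4.325 — close enough.

y_n = 1.54 m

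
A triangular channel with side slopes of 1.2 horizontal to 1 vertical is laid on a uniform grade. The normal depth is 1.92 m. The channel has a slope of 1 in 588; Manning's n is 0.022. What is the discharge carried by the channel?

Q = 6.77 m³/s

For a triangular section with side slope z = 1.2: A = zy² = 1.2×1.92² = 4.424 m²; P = 2y√(1+z²) = 2×1.92×1.562 = 5.998 m.
Hydraulic radius R = A/P = 4.424/5.998 = 0.7375 m.
Manning's equation: Q = (1/n) A R^(2/3) S^(1/2) = (1/0.022) × 4.424 × 0.7375^(2/3) × 0.001701^(1/2) = 6.77 m³/s.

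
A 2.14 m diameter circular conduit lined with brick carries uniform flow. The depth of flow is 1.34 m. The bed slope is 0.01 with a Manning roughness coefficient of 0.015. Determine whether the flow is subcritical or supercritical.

For a circular section of diameter D = 2.14 m at depth y = 1.34 m, the central angle is θ = 2 arccos(1 − 2y/D) = 3.652 rad. Then A = (D²/8)(θ − sin θ) = 2.37 m² and P = Dθ/2 = 3.907 m.
Hydraulic radius R = A/P = 2.37/3.907 = 0.6065 m.
V = (1/n) R^(2/3) √S = (1/0.015) × 0.6065^(2/3) × √0.01 = 4.777 m/s. Hydraulic depth D_h = A/T = 2.37/2.071 = 1.145 m.
Froude number Fr = V/√(g·D_h) = 4.777/√(9.81×1.145) = 1.43, which is greater than 1, so the flow is supercritical.

supercritical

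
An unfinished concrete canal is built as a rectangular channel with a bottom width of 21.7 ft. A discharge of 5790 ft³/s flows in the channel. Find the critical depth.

For a rectangular channel, critical depth y_c = (q²/g)^(1/3) where q = Q/b = 5790/21.7 = 266.8 ft²/s.
So y_c = (266.8²/32.2)^(1/3) = 13 ft.

y_c = 13 ft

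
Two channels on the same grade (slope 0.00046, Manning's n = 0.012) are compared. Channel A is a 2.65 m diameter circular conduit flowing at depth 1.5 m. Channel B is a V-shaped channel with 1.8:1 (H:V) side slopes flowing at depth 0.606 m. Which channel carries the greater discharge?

Channel A: For a circular section of diameter D = 2.65 m at depth y = 1.5 m, the central angle is θ = 2 arccos(1 − 2y/D) = 3.407 rad. Then A = (D²/8)(θ − sin θ) = 3.22 m² and P = Dθ/2 = 4.514 m. Hydraulic radius R = A/P = 3.22/4.514 = 0.7134 m. Q_A = (1/0.012)·3.22·0.7134^(2/3)·√0.00046 = 4.595 m³/s.
Channel B: For a triangular section with side slope z = 1.8: A = zy² = 1.8×0.606² = 0.661 m²; P = 2y√(1+z²) = 2×0.606×2.059 = 2.496 m. Hydraulic radius R = A/P = 0.661/2.496 = 0.2649 m. Q_B = (1/0.012)·0.661·0.2649^(2/3)·√0.00046 = 0.4873 m³/s.
Q_A = 4.595 m³/s vs Q_B = 0.4873 m³/s, so channel A carries more.

channel A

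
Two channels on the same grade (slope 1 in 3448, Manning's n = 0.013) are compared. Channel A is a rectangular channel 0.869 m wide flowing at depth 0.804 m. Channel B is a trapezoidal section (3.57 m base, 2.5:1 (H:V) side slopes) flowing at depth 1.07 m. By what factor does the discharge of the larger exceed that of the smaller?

17.8

Channel A: Flow area A = b·y = 0.869 × 0.804 = 0.6987 m². Wetted perimeter P = b + 2y = 0.869 + 2×0.804 = 2.477 m. Hydraulic radius R = A/P = 0.6987/2.477 = 0.2821 m. Q_A = (1/0.013)·0.6987·0.2821^(2/3)·√0.00029 = 0.3937 m³/s.
Channel B: With bottom width b = 3.57 m and side slope z = 2.5: A = (b + zy)y = (3.57 + 2.5×1.07)×1.07 = 6.682 m²; P = b + 2y√(1+z²) = 3.57 + 2×1.07×2.693 = 9.332 m. Hydraulic radius R = A/P = 6.682/9.332 = 0.716 m. Q_B = (1/0.013)·6.682·0.716^(2/3)·√0.00029 = 7.006 m³/s.
The larger discharge is 7.006 m³/s and the smaller is 0.3937 m³/s; the ratio is 17.8.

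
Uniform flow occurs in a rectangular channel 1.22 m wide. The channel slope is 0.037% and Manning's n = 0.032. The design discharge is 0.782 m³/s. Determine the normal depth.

Manning's equation rearranged: A R^(2/3) = nQ / (1·√S) = 0.032 × 0.782 / (√0.00037) = 1.301.
Try y = 2.12 m: A R^(2/3) = 1.572 — high.
Try y = 1.47 m: A R^(2/3) = 1.023 — low.
Try y = 1.8 m: A R^(2/3) = 1.3 — ≈ 1.301.

y_n = 1.8 m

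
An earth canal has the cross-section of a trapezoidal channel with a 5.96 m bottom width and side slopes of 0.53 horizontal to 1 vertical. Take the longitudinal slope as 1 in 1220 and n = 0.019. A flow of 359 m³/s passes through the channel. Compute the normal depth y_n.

Manning's equation rearranged: A R^(2/3) = nQ / (1·√S) = 0.019 × 359 / (√0.0008197) = 238.2.
Try y = 10.7 m: A R^(2/3) = 320 — too large.
Try y = 7.76 m: A R^(2/3) = 174 — too small.
Try y = 9.18 m: A R^(2/3) = 238.4 — ≈ 238.2.

y_n = 9.18 m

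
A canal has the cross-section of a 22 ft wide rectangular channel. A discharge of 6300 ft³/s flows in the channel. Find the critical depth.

y_c = 13.7 ft

For a rectangular channel, critical depth y_c = (q²/g)^(1/3) where q = Q/b = 6300/22 = 286.4 ft²/s.
So y_c = (286.4²/32.2)^(1/3) = 13.7 ft.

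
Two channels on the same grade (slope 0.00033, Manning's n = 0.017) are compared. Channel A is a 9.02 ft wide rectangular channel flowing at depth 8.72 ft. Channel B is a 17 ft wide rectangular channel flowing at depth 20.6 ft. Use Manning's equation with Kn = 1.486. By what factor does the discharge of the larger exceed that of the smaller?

7.12

Channel A: Flow area A = b·y = 9.02 × 8.72 = 78.65 ft². Wetted perimeter P = b + 2y = 9.02 + 2×8.72 = 26.46 ft. Hydraulic radius R = A/P = 78.65/26.46 = 2.973 ft. Q_A = (1.486/0.017)·78.65·2.973^(2/3)·√0.00033 = 258.2 ft³/s.
Channel B: Flow area A = b·y = 17 × 20.6 = 350.2 ft². Wetted perimeter P = b + 2y = 17 + 2×20.6 = 58.2 ft. Hydraulic radius R = A/P = 350.2/58.2 = 6.017 ft. Q_B = (1.486/0.017)·350.2·6.017^(2/3)·√0.00033 = 1840 ft³/s.
The larger discharge is 1840 ft³/s and the smaller is 258.2 ft³/s; the ratio is 7.12.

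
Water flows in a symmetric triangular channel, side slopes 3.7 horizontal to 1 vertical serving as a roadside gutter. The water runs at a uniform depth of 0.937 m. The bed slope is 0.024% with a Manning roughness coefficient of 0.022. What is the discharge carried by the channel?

For a triangular section with side slope z = 3.7: A = zy² = 3.7×0.937² = 3.248 m²; P = 2y√(1+z²) = 2×0.937×3.833 = 7.183 m.
Hydraulic radius R = A/P = 3.248/7.183 = 0.4523 m.
Manning's equation: Q = (1/n) A R^(2/3) S^(1/2) = (1/0.022) × 3.248 × 0.4523^(2/3) × 0.00024^(1/2) = 1.35 m³/s.

Q = 1.35 m³/s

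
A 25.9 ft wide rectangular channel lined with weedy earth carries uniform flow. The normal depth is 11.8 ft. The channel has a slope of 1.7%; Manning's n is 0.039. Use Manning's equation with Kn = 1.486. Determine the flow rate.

Q = 5110 ft³/s

Flow area A = b·y = 25.9 × 11.8 = 305.6 ft². Wetted perimeter P = b + 2y = 25.9 + 2×11.8 = 49.5 ft.
Hydraulic radius R = A/P = 305.6/49.5 = 6.174 ft.
Manning's equation: Q = (1.486/n) A R^(2/3) S^(1/2) = (1.486/0.039) × 305.6 × 6.174^(2/3) × 0.017^(1/2) = 5110 ft³/s.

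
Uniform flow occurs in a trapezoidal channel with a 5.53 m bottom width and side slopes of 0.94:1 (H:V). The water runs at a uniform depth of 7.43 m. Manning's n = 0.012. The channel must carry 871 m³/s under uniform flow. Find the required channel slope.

With bottom width b = 5.53 m and side slope z = 0.94: A = (b + zy)y = (5.53 + 0.94×7.43)×7.43 = 92.98 m²; P = b + 2y√(1+z²) = 5.53 + 2×7.43×1.372 = 25.92 m.
Hydraulic radius R = A/P = 92.98/25.92 = 3.587 m.
From Manning's equation, S = [nQ / (1 A R^(2/3))]² = [0.012 × 871 / (1 × 92.98 × 3.587^(2/3))]² = 0.0023.

S = 0.0023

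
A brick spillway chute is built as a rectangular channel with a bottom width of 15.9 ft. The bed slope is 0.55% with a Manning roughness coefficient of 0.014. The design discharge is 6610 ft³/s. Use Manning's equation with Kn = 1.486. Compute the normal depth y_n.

Manning's equation rearranged: A R^(2/3) = nQ / (1.486·√S) = 0.014 × 6610 / (1.486 × √0.0055) = 839.7.
Try y = 15 ft: A R^(2/3) = 715.5 — low.
Try y = 21.5 ft: A R^(2/3) = 1104 — high.
Try y = 17.1 ft: A R^(2/3) = 839.6 — close enough.

y_n = 17.1 ft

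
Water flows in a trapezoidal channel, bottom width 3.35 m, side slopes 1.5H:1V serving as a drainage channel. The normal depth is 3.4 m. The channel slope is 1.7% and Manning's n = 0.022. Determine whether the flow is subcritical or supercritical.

supercritical

With bottom width b = 3.35 m and side slope z = 1.5: A = (b + zy)y = (3.35 + 1.5×3.4)×3.4 = 28.73 m²; P = b + 2y√(1+z²) = 3.35 + 2×3.4×1.803 = 15.61 m.
Hydraulic radius R = A/P = 28.73/15.61 = 1.841 m.
V = (1/n) R^(2/3) √S = (1/0.022) × 1.841^(2/3) × √0.017 = 8.901 m/s. Hydraulic depth D_h = A/T = 28.73/13.55 = 2.12 m.
Froude number Fr = V/√(g·D_h) = 8.901/√(9.81×2.12) = 1.95, which is greater than 1, so the flow is supercritical.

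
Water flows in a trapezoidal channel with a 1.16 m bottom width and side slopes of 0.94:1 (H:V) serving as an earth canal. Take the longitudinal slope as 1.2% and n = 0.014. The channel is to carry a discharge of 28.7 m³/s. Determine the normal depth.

Manning's equation rearranged: A R^(2/3) = nQ / (1·√S) = 0.014 × 28.7 / (√0.012) = 3.668.
At y = 1.34 m: A R^(2/3) = 2.483 — short.
At y = 1.62 m: A R^(2/3) = 3.667 — ≈ 3.668.

y_n = 1.62 m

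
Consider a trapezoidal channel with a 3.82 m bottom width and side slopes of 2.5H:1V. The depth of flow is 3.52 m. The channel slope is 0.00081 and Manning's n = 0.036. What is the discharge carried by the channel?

Q = 54.8 m³/s

With bottom width b = 3.82 m and side slope z = 2.5: A = (b + zy)y = (3.82 + 2.5×3.52)×3.52 = 44.42 m²; P = b + 2y√(1+z²) = 3.82 + 2×3.52×2.693 = 22.78 m.
Hydraulic radius R = A/P = 44.42/22.78 = 1.95 m.
Manning's equation: Q = (1/n) A R^(2/3) S^(1/2) = (1/0.036) × 44.42 × 1.95^(2/3) × 0.00081^(1/2) = 54.8 m³/s.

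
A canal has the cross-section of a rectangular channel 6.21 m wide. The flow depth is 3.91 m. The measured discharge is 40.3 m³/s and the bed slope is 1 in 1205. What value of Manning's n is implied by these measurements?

n = 0.025

Flow area A = b·y = 6.21 × 3.91 = 24.28 m². Wetted perimeter P = b + 2y = 6.21 + 2×3.91 = 14.03 m.
Hydraulic radius R = A/P = 24.28/14.03 = 1.731 m.
Rearranging Manning's equation: n = (1/Q) A R^(2/3) S^(1/2) = (1/40.3) × 24.28 × 1.731^(2/3) × √0.0008299 = 0.025.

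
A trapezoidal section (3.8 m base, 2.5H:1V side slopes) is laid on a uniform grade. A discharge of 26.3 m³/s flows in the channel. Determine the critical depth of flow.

y_c = 1.28 m

At critical depth, Q² T / (g A³) = 1, i.e. A³/T = Q²/g = 26.3²/9.81 = 70.51.
At y = 1.12 m: A³/T = 42.97 — low.
At y = 1.57 m: A³/T = 153.1 — high.
At y = 1.28 m: A³/T = 70.52 — matches.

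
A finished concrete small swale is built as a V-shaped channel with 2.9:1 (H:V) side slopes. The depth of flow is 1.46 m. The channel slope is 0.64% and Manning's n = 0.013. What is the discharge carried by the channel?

Q = 29.7 m³/s

For a triangular section with side slope z = 2.9: A = zy² = 2.9×1.46² = 6.182 m²; P = 2y√(1+z²) = 2×1.46×3.068 = 8.957 m.
Hydraulic radius R = A/P = 6.182/8.957 = 0.6901 m.
Manning's equation: Q = (1/n) A R^(2/3) S^(1/2) = (1/0.013) × 6.182 × 0.6901^(2/3) × 0.0064^(1/2) = 29.7 m³/s.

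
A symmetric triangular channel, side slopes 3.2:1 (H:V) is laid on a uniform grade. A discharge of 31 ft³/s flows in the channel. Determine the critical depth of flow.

y_c = 1.42 ft

At critical depth, Q² T / (g A³) = 1, i.e. A³/T = Q²/g = 31²/32.2 = 29.84.
Trying y = 1.16 ft: A³/T = 10.75 — low.
Trying y = 1.58 ft: A³/T = 50.41 — high.
Trying y = 1.42 ft: A³/T = 29.56 — ≈ 29.84.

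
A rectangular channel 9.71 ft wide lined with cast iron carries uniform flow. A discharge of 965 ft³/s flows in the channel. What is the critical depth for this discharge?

y_c = 6.74 ft

For a rectangular channel, critical depth y_c = (q²/g)^(1/3) where q = Q/b = 965/9.71 = 99.38 ft²/s.
So y_c = (99.38²/32.2)^(1/3) = 6.74 ft.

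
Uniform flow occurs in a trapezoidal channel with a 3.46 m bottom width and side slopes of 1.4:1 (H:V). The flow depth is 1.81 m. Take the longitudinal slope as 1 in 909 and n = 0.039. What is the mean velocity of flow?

V = 0.917 m/s

With bottom width b = 3.46 m and side slope z = 1.4: A = (b + zy)y = (3.46 + 1.4×1.81)×1.81 = 10.85 m²; P = b + 2y√(1+z²) = 3.46 + 2×1.81×1.72 = 9.688 m.
Hydraulic radius R = A/P = 10.85/9.688 = 1.12 m.
From Manning's equation, V = (1/n) R^(2/3) S^(1/2) = (1/0.039) × 1.12^(2/3) × 0.0011^(1/2) = 0.917 m/s.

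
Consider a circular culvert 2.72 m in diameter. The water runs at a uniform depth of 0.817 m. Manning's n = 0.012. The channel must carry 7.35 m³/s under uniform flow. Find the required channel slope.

S = 0.01

For a circular section of diameter D = 2.72 m at depth y = 0.817 m, the central angle is θ = 2 arccos(1 − 2y/D) = 2.32 rad. Then A = (D²/8)(θ − sin θ) = 1.469 m² and P = Dθ/2 = 3.155 m.
Hydraulic radius R = A/P = 1.469/3.155 = 0.4654 m.
From Manning's equation, S = [nQ / (1 A R^(2/3))]² = [0.012 × 7.35 / (1 × 1.469 × 0.4654^(2/3))]² = 0.01.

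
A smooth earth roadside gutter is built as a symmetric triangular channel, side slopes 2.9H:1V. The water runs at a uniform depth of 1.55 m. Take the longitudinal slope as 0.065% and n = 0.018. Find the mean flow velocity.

For a triangular section with side slope z = 2.9: A = zy² = 2.9×1.55² = 6.967 m²; P = 2y√(1+z²) = 2×1.55×3.068 = 9.509 m.
Hydraulic radius R = A/P = 6.967/9.509 = 0.7327 m.
From Manning's equation, V = (1/n) R^(2/3) S^(1/2) = (1/0.018) × 0.7327^(2/3) × 0.00065^(1/2) = 1.15 m/s.

V = 1.15 m/s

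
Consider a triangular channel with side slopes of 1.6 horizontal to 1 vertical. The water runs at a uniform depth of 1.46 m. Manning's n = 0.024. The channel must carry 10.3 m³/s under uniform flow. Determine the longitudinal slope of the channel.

S = 0.00996

For a triangular section with side slope z = 1.6: A = zy² = 1.6×1.46² = 3.411 m²; P = 2y√(1+z²) = 2×1.46×1.887 = 5.509 m.
Hydraulic radius R = A/P = 3.411/5.509 = 0.619 m.
From Manning's equation, S = [nQ / (1 A R^(2/3))]² = [0.024 × 10.3 / (1 × 3.411 × 0.619^(2/3))]² = 0.00996.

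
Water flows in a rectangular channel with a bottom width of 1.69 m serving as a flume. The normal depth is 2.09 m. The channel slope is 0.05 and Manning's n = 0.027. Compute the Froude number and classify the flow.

Flow area A = b·y = 1.69 × 2.09 = 3.532 m². Wetted perimeter P = b + 2y = 1.69 + 2×2.09 = 5.87 m.
Hydraulic radius R = A/P = 3.532/5.87 = 0.6017 m.
V = (1/n) R^(2/3) √S = (1/0.027) × 0.6017^(2/3) × √0.05 = 5.903 m/s. Hydraulic depth D_h = A/T = 3.532/1.69 = 2.09 m.
Froude number Fr = V/√(g·D_h) = 5.903/√(9.81×2.09) = 1.3, which is greater than 1, so the flow is supercritical.

supercritical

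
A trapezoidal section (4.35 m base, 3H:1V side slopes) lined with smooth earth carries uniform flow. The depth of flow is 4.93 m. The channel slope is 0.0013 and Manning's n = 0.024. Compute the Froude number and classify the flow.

With bottom width b = 4.35 m and side slope z = 3: A = (b + zy)y = (4.35 + 3×4.93)×4.93 = 94.36 m²; P = b + 2y√(1+z²) = 4.35 + 2×4.93×3.162 = 35.53 m.
Hydraulic radius R = A/P = 94.36/35.53 = 2.656 m.
V = (1/n) R^(2/3) √S = (1/0.024) × 2.656^(2/3) × √0.0013 = 2.881 m/s. Hydraulic depth D_h = A/T = 94.36/33.93 = 2.781 m.
Froude number Fr = V/√(g·D_h) = 2.881/√(9.81×2.781) = 0.552, which is less than 1, so the flow is subcritical.

subcritical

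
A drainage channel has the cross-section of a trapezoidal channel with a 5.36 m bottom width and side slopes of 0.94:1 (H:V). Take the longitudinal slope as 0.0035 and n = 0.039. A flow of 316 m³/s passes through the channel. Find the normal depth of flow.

Manning's equation rearranged: A R^(2/3) = nQ / (1·√S) = 0.039 × 316 / (√0.0035) = 208.3.
Trying y = 5.21 m: A R^(2/3) = 104.1 — short.
Trying y = 9.11 m: A R^(2/3) = 329 — over.
Trying y = 7.34 m: A R^(2/3) = 208.5 — ≈ 208.3.

y_n = 7.34 m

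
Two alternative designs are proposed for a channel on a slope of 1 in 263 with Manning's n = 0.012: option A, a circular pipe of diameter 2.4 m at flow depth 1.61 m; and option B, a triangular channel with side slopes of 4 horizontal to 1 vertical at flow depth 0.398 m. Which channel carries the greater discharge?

channel A

Channel A: For a circular section of diameter D = 2.4 m at depth y = 1.61 m, the central angle is θ = 2 arccos(1 − 2y/D) = 3.839 rad. Then A = (D²/8)(θ − sin θ) = 3.226 m² and P = Dθ/2 = 4.607 m. Hydraulic radius R = A/P = 3.226/4.607 = 0.7004 m. Q_A = (1/0.012)·3.226·0.7004^(2/3)·√0.003802 = 13.08 m³/s.
Channel B: For a triangular section with side slope z = 4: A = zy² = 4×0.398² = 0.6336 m²; P = 2y√(1+z²) = 2×0.398×4.123 = 3.282 m. Hydraulic radius R = A/P = 0.6336/3.282 = 0.1931 m. Q_B = (1/0.012)·0.6336·0.1931^(2/3)·√0.003802 = 1.088 m³/s.
Q_A = 13.08 m³/s vs Q_B = 1.088 m³/s, so channel A carries more.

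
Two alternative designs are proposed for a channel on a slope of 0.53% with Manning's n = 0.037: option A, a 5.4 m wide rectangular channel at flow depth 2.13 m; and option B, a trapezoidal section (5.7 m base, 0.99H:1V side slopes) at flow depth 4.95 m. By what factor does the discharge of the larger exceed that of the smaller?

Channel A: Flow area A = b·y = 5.4 × 2.13 = 11.5 m². Wetted perimeter P = b + 2y = 5.4 + 2×2.13 = 9.66 m. Hydraulic radius R = A/P = 11.5/9.66 = 1.191 m. Q_A = (1/0.037)·11.5·1.191^(2/3)·√0.0053 = 25.42 m³/s.
Channel B: With bottom width b = 5.7 m and side slope z = 0.99: A = (b + zy)y = (5.7 + 0.99×4.95)×4.95 = 52.47 m²; P = b + 2y√(1+z²) = 5.7 + 2×4.95×1.407 = 19.63 m. Hydraulic radius R = A/P = 52.47/19.63 = 2.673 m. Q_B = (1/0.037)·52.47·2.673^(2/3)·√0.0053 = 198.9 m³/s.
The larger discharge is 198.9 m³/s and the smaller is 25.42 m³/s; the ratio is 7.82.

7.82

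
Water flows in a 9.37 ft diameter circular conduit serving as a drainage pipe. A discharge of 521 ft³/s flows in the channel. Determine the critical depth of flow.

y_c = 5.56 ft

At critical depth, Q² T / (g A³) = 1, i.e. A³/T = Q²/g = 521²/32.2 = 8430.
Trying y = 3.95 ft: A³/T = 2277 — short.
Trying y = 5.56 ft: A³/T = 8415 — matches.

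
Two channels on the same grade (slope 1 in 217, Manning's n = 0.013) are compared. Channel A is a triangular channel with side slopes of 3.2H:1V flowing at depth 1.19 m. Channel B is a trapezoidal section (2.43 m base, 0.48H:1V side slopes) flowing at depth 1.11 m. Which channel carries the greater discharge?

Channel A: For a triangular section with side slope z = 3.2: A = zy² = 3.2×1.19² = 4.532 m²; P = 2y√(1+z²) = 2×1.19×3.353 = 7.979 m. Hydraulic radius R = A/P = 4.532/7.979 = 0.5679 m. Q_A = (1/0.013)·4.532·0.5679^(2/3)·√0.004608 = 16.23 m³/s.
Channel B: With bottom width b = 2.43 m and side slope z = 0.48: A = (b + zy)y = (2.43 + 0.48×1.11)×1.11 = 3.289 m²; P = b + 2y√(1+z²) = 2.43 + 2×1.11×1.109 = 4.892 m. Hydraulic radius R = A/P = 3.289/4.892 = 0.6722 m. Q_B = (1/0.013)·3.289·0.6722^(2/3)·√0.004608 = 13.18 m³/s.
Q_A = 16.23 m³/s vs Q_B = 13.18 m³/s, so channel A carries more.

channel A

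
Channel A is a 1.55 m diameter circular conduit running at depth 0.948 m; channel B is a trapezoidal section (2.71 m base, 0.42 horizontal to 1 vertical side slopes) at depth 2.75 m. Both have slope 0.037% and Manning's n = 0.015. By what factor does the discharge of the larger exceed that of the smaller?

17.5

Channel A: For a circular section of diameter D = 1.55 m at depth y = 0.948 m, the central angle is θ = 2 arccos(1 − 2y/D) = 3.592 rad. Then A = (D²/8)(θ − sin θ) = 1.209 m² and P = Dθ/2 = 2.784 m. Hydraulic radius R = A/P = 1.209/2.784 = 0.4344 m. Q_A = (1/0.015)·1.209·0.4344^(2/3)·√0.00037 = 0.8896 m³/s.
Channel B: With bottom width b = 2.71 m and side slope z = 0.42: A = (b + zy)y = (2.71 + 0.42×2.75)×2.75 = 10.63 m²; P = b + 2y√(1+z²) = 2.71 + 2×2.75×1.085 = 8.675 m. Hydraulic radius R = A/P = 10.63/8.675 = 1.225 m. Q_B = (1/0.015)·10.63·1.225^(2/3)·√0.00037 = 15.61 m³/s.
The larger discharge is 15.61 m³/s and the smaller is 0.8896 m³/s; the ratio is 17.5.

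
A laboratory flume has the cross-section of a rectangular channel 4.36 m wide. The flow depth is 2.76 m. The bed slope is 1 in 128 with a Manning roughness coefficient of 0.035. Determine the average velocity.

V = 2.88 m/s

Flow area A = b·y = 4.36 × 2.76 = 12.03 m². Wetted perimeter P = b + 2y = 4.36 + 2×2.76 = 9.88 m.
Hydraulic radius R = A/P = 12.03/9.88 = 1.218 m.
From Manning's equation, V = (1/n) R^(2/3) S^(1/2) = (1/0.035) × 1.218^(2/3) × 0.007812^(1/2) = 2.88 m/s.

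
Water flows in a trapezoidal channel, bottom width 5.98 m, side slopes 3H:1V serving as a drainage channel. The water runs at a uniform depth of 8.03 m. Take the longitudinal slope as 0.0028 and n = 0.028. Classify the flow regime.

subcritical

With bottom width b = 5.98 m and side slope z = 3: A = (b + zy)y = (5.98 + 3×8.03)×8.03 = 241.5 m²; P = b + 2y√(1+z²) = 5.98 + 2×8.03×3.162 = 56.77 m.
Hydraulic radius R = A/P = 241.5/56.77 = 4.254 m.
V = (1/n) R^(2/3) √S = (1/0.028) × 4.254^(2/3) × √0.0028 = 4.961 m/s. Hydraulic depth D_h = A/T = 241.5/54.16 = 4.458 m.
Froude number Fr = V/√(g·D_h) = 4.961/√(9.81×4.458) = 0.75, which is less than 1, so the flow is subcritical.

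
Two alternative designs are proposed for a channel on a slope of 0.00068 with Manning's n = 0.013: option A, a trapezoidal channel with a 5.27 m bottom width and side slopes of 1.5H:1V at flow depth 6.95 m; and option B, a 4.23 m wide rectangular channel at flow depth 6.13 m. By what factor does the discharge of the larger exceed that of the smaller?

Channel A: With bottom width b = 5.27 m and side slope z = 1.5: A = (b + zy)y = (5.27 + 1.5×6.95)×6.95 = 109.1 m²; P = b + 2y√(1+z²) = 5.27 + 2×6.95×1.803 = 30.33 m. Hydraulic radius R = A/P = 109.1/30.33 = 3.597 m. Q_A = (1/0.013)·109.1·3.597^(2/3)·√0.00068 = 513.6 m³/s.
Channel B: Flow area A = b·y = 4.23 × 6.13 = 25.93 m². Wetted perimeter P = b + 2y = 4.23 + 2×6.13 = 16.49 m. Hydraulic radius R = A/P = 25.93/16.49 = 1.572 m. Q_B = (1/0.013)·25.93·1.572^(2/3)·√0.00068 = 70.33 m³/s.
The larger discharge is 513.6 m³/s and the smaller is 70.33 m³/s; the ratio is 7.3.

7.3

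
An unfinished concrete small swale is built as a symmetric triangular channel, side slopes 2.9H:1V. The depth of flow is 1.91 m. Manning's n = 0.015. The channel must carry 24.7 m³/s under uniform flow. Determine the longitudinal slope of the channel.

S = 0.00141

For a triangular section with side slope z = 2.9: A = zy² = 2.9×1.91² = 10.58 m²; P = 2y√(1+z²) = 2×1.91×3.068 = 11.72 m.
Hydraulic radius R = A/P = 10.58/11.72 = 0.9028 m.
From Manning's equation, S = [nQ / (1 A R^(2/3))]² = [0.015 × 24.7 / (1 × 10.58 × 0.9028^(2/3))]² = 0.00141.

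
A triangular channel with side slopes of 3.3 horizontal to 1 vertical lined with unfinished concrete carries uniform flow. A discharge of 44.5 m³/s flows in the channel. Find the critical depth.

y_c = 2.06 m

At critical depth, Q² T / (g A³) = 1, i.e. A³/T = Q²/g = 44.5²/9.81 = 201.9.
Try y = 2.23 m: A³/T = 300.3 — high.
Try y = 2.06 m: A³/T = 202 — matches.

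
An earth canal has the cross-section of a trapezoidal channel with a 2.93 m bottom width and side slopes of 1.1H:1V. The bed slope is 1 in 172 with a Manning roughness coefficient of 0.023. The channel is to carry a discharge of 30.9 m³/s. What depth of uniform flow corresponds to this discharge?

Manning's equation rearranged: A R^(2/3) = nQ / (1·√S) = 0.023 × 30.9 / (√0.005814) = 9.321.
Try y = 1.29 m: A R^(2/3) = 4.952 — low.
Try y = 2.05 m: A R^(2/3) = 11.85 — high.
Try y = 1.81 m: A R^(2/3) = 9.328 — ≈ 9.321.

y_n = 1.81 m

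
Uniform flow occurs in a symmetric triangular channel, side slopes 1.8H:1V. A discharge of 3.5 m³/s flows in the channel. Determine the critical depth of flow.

y_c = 0.949 m

At critical depth, Q² T / (g A³) = 1, i.e. A³/T = Q²/g = 3.5²/9.81 = 1.249.
At y = 0.73 m: A³/T = 0.3358 — short.
At y = 1.18 m: A³/T = 3.706 — over.
At y = 0.949 m: A³/T = 1.247 — ≈ 1.249.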